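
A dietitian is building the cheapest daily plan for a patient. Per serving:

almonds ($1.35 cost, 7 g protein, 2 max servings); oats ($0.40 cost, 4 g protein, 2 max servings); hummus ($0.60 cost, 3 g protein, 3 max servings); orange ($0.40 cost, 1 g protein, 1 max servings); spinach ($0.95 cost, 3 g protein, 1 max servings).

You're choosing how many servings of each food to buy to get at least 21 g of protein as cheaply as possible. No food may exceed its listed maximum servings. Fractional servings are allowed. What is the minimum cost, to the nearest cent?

Cost per g of protein: oats $0.1000, almonds $0.1929, hummus $0.2000, spinach $0.3167, orange $0.4000.
Take 2 servings of oats: +8.0 g protein for $0.80 (total $0.80, still need 13.0 g).
Take 1.857 servings of almonds: +13.0 g protein for $2.51 (total $3.31, still need 0.0 g).
Filling from the cheapest source first is optimal under one linear minimum: $3.31.

$3.31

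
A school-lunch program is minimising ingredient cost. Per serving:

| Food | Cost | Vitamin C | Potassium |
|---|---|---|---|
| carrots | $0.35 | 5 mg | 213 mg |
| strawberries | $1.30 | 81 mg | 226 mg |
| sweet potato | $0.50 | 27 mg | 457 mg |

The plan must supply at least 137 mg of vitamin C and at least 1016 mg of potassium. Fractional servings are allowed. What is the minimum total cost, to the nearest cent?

$2.31

The cheapest plan sits at a corner of the feasible region — with two constraints it uses at most two foods.
carrots only: max(137/5, 1016/213) = 27.4 servings → $9.59.
strawberries only: max(137/81, 1016/226) = 4.496 servings → $5.84.
sweet potato only: max(137/27, 1016/457) = 5.074 servings → $2.54.
carrots + strawberries with both tight: 3.184 servings and 1.495 servings → $3.06.
carrots + sweet potato: intersection lies outside the first quadrant.
strawberries + sweet potato with both tight: 1.138 servings and 1.66 servings → $2.31.
So the least-cost plan costs $2.31.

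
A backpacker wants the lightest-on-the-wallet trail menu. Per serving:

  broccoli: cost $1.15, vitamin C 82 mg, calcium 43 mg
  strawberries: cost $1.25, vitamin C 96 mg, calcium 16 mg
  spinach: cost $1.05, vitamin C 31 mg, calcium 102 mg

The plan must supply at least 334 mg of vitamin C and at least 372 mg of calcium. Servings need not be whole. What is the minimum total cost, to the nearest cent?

At the optimum either one food covers both requirements or two foods hit both targets exactly; no other combination can be cheaper.
broccoli only: max(334/82, 372/43) = 8.651 servings → $9.95.
strawberries only: max(334/96, 372/16) = 23.25 servings → $29.06.
spinach only: max(334/31, 372/102) = 10.77 servings → $11.31.
broccoli + strawberries: intersection lies outside the first quadrant.
broccoli + spinach with both tight: 3.205 servings and 2.296 servings → $6.10.
strawberries + spinach with both tight: 2.424 servings and 3.267 servings → $6.46.
The minimum over all feasible corners is $6.10.

$6.10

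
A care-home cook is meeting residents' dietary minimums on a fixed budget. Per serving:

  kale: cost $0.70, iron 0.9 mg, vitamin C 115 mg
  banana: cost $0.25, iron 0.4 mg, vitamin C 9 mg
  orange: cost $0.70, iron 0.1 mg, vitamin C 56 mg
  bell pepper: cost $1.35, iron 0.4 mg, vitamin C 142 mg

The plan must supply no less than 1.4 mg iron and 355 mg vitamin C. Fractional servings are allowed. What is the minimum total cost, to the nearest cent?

$2.16

With two linear requirements the optimum uses one or two foods; enumerate the corners.
kale only: max(1.4/0.9, 355/115) = 3.087 servings → $2.16.
banana only: max(1.4/0.4, 355/9) = 39.44 servings → $9.86.
orange only: max(1.4/0.1, 355/56) = 14 servings → $9.80.
bell pepper only: max(1.4/0.4, 355/142) = 3.5 servings → $4.72.
kale + banana: intersection lies outside the first quadrant.
kale + orange with both tight: 1.103 servings and 4.075 servings → $3.62.
kale + bell pepper with both tight: 0.6944 servings and 1.938 servings → $3.10.
banana + orange with both tight: 1.995 servings and 6.019 servings → $4.71.
banana + bell pepper with both tight: 1.068 servings and 2.432 servings → $3.55.
orange + bell pepper: intersection lies outside the first quadrant.
Cheapest feasible corner: $2.16.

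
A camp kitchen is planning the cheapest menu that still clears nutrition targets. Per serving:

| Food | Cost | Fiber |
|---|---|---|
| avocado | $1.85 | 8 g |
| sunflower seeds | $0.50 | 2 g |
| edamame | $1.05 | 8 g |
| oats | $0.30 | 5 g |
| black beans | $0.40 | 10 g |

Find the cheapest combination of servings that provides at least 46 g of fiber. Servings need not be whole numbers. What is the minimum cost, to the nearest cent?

$1.84

Cost per g of fiber: black beans $0.0400, oats $0.0600, edamame $0.1313, avocado $0.2313, sunflower seeds $0.2500.
With no serving limits, use only black beans: 46 g / 10 g = 4.6 servings × $0.40 = $1.84.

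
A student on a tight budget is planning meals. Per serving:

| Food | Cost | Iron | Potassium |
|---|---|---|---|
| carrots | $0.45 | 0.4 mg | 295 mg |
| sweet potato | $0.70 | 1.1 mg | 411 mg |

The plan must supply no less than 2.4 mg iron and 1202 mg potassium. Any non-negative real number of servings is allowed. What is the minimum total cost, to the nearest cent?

$1.94

With two linear requirements the optimum uses one or two foods; enumerate the corners.
carrots only: max(2.4/0.4, 1202/295) = 6 servings → $2.70.
sweet potato only: max(2.4/1.1, 1202/411) = 2.925 servings → $2.05.
carrots + sweet potato with both tight: 2.097 servings and 1.419 servings → $1.94.
So the least-cost plan costs $1.94.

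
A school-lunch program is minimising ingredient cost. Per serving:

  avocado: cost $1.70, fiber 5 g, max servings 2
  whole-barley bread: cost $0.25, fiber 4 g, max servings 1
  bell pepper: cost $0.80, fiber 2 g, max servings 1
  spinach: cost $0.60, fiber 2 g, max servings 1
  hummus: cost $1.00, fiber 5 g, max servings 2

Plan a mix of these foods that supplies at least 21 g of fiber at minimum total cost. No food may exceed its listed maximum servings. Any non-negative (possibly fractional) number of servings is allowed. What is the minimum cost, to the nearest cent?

Cost per g of fiber: whole-barley bread $0.0625, hummus $0.2000, spinach $0.3000, avocado $0.3400, bell pepper $0.4000.
Take 1 serving of whole-barley bread: +4.0 g fiber for $0.25 (total $0.25, still need 17.0 g).
Take 2 servings of hummus: +10.0 g fiber for $2.00 (total $2.25, still need 7.0 g).
Take 1 serving of spinach: +2.0 g fiber for $0.60 (total $2.85, still need 5.0 g).
Take 1 serving of avocado: +5.0 g fiber for $1.70 (total $4.55, still need 0.0 g).
Greedy by cheapest-per-g is optimal for a single linear constraint, so the minimum cost is $4.55.

$4.55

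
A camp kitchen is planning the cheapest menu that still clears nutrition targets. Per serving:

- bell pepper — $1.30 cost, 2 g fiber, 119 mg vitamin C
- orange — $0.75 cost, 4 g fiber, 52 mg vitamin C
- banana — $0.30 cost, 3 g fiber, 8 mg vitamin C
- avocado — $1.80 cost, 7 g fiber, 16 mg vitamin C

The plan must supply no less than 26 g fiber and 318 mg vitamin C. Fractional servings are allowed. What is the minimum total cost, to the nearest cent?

$4.71

Compare the cost at each extreme point of the feasible region.
bell pepper only: max(26/2, 318/119) = 13 servings → $16.90.
orange only: max(26/4, 318/52) = 6.5 servings → $4.88.
banana only: max(26/3, 318/8) = 39.75 servings → $11.93.
avocado only: max(26/7, 318/16) = 19.88 servings → $35.77.
bell pepper + orange: intersection lies outside the first quadrant.
bell pepper + banana with both tight: 2.188 servings and 7.208 servings → $5.01.
bell pepper + avocado with both tight: 2.26 servings and 3.069 servings → $8.46.
orange + banana with both tight: 6.016 servings and 0.6452 servings → $4.71.
orange + avocado with both tight: 6.033 servings and 0.2667 servings → $5.00.
banana + avocado with both targets exact would need a negative amount; discard.
The minimum over all feasible corners is $4.71.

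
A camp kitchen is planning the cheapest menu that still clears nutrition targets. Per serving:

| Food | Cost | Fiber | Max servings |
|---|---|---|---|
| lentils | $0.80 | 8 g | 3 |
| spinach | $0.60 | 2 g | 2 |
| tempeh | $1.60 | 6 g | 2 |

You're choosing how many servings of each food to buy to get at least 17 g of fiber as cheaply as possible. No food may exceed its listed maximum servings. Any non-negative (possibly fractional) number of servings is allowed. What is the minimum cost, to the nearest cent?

$1.70

Cost per g of fiber: lentils $0.1000, tempeh $0.2667, spinach $0.3000.
Take 2.125 servings of lentils: +17.0 g fiber for $1.70 (total $1.70, still need 0.0 g).
Filling from the cheapest source first is optimal under one linear minimum: $1.70.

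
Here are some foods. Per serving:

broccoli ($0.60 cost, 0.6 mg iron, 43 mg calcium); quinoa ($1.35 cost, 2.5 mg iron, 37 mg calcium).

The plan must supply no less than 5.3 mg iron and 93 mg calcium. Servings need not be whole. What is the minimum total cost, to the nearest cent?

$2.98

broccoli only: max(5.3/0.6, 93/43) = 8.833 servings → $5.30.
quinoa only: max(5.3/2.5, 93/37) = 2.514 servings → $3.39.
broccoli + quinoa with both tight: 0.4267 servings and 2.018 servings → $2.98.
Cheapest feasible corner: $2.98.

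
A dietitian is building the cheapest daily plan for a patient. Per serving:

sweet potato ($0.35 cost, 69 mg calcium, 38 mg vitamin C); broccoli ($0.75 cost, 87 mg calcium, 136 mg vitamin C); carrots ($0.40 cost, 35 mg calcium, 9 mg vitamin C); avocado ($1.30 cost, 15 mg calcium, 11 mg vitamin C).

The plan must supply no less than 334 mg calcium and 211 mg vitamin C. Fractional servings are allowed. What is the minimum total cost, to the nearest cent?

$1.79

An LP optimum is at a vertex; with two nutrient constraints at most two foods are used. Check each candidate.
sweet potato only: max(334/69, 211/38) = 5.553 servings → $1.94.
broccoli only: max(334/87, 211/136) = 3.839 servings → $2.88.
carrots only: max(334/35, 211/9) = 23.44 servings → $9.38.
avocado only: max(334/15, 211/11) = 22.27 servings → $28.95.
sweet potato + broccoli with both tight: 4.453 servings and 0.3072 servings → $1.79.
sweet potato + carrots: the both-tight solution has a negative serving — not a feasible corner.
sweet potato + avocado with both tight: 2.693 servings and 9.878 servings → $13.78.
broccoli + carrots with both tight: 1.101 servings and 6.806 servings → $3.55.
broccoli + avocado with both targets exact would need a negative amount; discard.
carrots + avocado with both tight: 2.036 servings and 17.52 servings → $23.59.
The minimum over all feasible corners is $1.79.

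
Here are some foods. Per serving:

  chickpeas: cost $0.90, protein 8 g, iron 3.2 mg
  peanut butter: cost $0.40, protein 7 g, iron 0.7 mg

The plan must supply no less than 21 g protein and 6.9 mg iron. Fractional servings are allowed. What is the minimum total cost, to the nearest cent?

$2.09

With two linear requirements the optimum uses one or two foods; enumerate the corners.
chickpeas only: max(21/8, 6.9/3.2) = 2.625 servings → $2.36.
peanut butter only: max(21/7, 6.9/0.7) = 9.857 servings → $3.94.
chickpeas + peanut butter with both tight: 2 servings and 0.7143 servings → $2.09.
Cheapest feasible corner: $2.09.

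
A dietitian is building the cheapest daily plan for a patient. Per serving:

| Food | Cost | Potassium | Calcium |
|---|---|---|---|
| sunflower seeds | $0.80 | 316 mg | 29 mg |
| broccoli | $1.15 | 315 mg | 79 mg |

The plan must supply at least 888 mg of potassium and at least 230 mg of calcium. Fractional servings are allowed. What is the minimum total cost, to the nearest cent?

Compare the cost at each extreme point of the feasible region.
sunflower seeds only: max(888/316, 230/29) = 7.931 servings → $6.34.
broccoli only: max(888/315, 230/79) = 2.911 servings → $3.35.
sunflower seeds + broccoli with both targets exact would need a negative amount; discard.
So the least-cost plan costs $3.35.

$3.35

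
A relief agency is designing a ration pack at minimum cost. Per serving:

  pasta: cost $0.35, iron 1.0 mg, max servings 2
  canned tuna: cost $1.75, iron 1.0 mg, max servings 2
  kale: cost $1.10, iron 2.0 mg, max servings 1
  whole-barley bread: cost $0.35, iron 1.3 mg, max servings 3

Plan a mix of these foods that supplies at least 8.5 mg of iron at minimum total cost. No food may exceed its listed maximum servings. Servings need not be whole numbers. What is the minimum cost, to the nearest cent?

Cost per mg of iron: whole-barley bread $0.2692, pasta $0.3500, kale $0.5500, canned tuna $1.7500.
Take 3 servings of whole-barley bread: +3.9 mg iron for $1.05 (total $1.05, still need 4.6 mg).
Take 2 servings of pasta: +2.0 mg iron for $0.70 (total $1.75, still need 2.6 mg).
Take 1 serving of kale: +2.0 mg iron for $1.10 (total $2.85, still need 0.6 mg).
Take 0.6 servings of canned tuna: +0.6 mg iron for $1.05 (total $3.90, still need 0.0 mg).
Filling from the cheapest source first is optimal under one linear minimum: $3.90.

$3.90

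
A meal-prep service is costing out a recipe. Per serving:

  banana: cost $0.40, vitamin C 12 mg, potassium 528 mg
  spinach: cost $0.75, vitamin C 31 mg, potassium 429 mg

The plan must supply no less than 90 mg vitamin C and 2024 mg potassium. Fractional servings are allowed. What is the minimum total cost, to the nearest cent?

$2.41

banana only: max(90/12, 2024/528) = 7.5 servings → $3.00.
spinach only: max(90/31, 2024/429) = 4.718 servings → $3.54.
banana + spinach with both tight: 2.151 servings and 2.071 servings → $2.41.
Cheapest feasible corner: $2.41.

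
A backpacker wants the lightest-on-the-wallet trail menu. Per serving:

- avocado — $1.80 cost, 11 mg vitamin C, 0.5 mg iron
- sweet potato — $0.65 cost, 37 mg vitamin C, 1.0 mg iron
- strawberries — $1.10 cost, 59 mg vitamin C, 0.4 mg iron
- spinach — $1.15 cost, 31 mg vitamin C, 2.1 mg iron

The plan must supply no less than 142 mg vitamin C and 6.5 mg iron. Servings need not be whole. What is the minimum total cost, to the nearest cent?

$3.77

An LP optimum is at a vertex; with two nutrient constraints at most two foods are used. Check each candidate.
avocado only: max(142/11, 6.5/0.5) = 13 servings → $23.40.
sweet potato only: max(142/37, 6.5/1.0) = 6.5 servings → $4.22.
strawberries only: max(142/59, 6.5/0.4) = 16.25 servings → $17.88.
spinach only: max(142/31, 6.5/2.1) = 4.581 servings → $5.27.
avocado + sweet potato: the both-tight solution has a negative serving — not a feasible corner.
avocado + strawberries with both targets exact would need a negative amount; discard.
avocado + spinach with both tight: 12.72 servings and 0.06579 servings → $22.98.
sweet potato + strawberries: the both-tight solution has a negative serving — not a feasible corner.
sweet potato + spinach with both tight: 2.071 servings and 2.109 servings → $3.77.
strawberries + spinach with both tight: 0.8673 servings and 2.93 servings → $4.32.
Cheapest feasible corner: $3.77.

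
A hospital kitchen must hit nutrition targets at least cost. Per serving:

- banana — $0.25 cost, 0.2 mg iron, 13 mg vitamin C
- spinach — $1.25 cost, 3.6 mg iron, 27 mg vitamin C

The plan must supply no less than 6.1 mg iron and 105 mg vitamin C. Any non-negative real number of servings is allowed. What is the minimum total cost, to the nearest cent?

Minimising a linear cost over {iron ≥ 6.1, vitamin C ≥ 105, servings ≥ 0} — the optimum is at a vertex, using one or two foods.
banana only: max(6.1/0.2, 105/13) = 30.5 servings → $7.62.
spinach only: max(6.1/3.6, 105/27) = 3.889 servings → $4.86.
banana + spinach with both tight: 5.152 servings and 1.408 servings → $3.05.
The minimum over all feasible corners is $3.05.

$3.05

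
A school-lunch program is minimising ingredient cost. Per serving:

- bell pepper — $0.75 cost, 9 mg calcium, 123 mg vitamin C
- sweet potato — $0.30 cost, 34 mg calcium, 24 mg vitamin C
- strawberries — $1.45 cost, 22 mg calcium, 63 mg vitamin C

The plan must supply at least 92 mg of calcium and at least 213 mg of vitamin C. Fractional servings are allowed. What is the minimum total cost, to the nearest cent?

$1.66

Minimising a linear cost over {calcium ≥ 92, vitamin C ≥ 213, servings ≥ 0} — the optimum is at a vertex, using one or two foods.
bell pepper only: max(92/9, 213/123) = 10.22 servings → $7.67.
sweet potato only: max(92/34, 213/24) = 8.875 servings → $2.66.
strawberries only: max(92/22, 213/63) = 4.182 servings → $6.06.
bell pepper + sweet potato with both tight: 1.269 servings and 2.37 servings → $1.66.
bell pepper + strawberries: the both-tight solution has a negative serving — not a feasible corner.
sweet potato + strawberries with both tight: 0.6877 servings and 3.119 servings → $4.73.
So the least-cost plan costs $1.66.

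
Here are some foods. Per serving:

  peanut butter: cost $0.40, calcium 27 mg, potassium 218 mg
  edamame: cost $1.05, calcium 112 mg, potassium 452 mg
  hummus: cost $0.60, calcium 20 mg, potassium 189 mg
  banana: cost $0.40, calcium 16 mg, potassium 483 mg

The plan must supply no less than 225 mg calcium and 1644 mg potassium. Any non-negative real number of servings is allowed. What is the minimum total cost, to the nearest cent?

$2.55

With two linear requirements the optimum uses one or two foods; enumerate the corners.
peanut butter only: max(225/27, 1644/218) = 8.333 servings → $3.33.
edamame only: max(225/112, 1644/452) = 3.637 servings → $3.82.
hummus only: max(225/20, 1644/189) = 11.25 servings → $6.75.
banana only: max(225/16, 1644/483) = 14.06 servings → $5.62.
peanut butter + edamame with both tight: 6.75 servings and 0.3818 servings → $3.10.
peanut butter + hummus: the both-tight solution has a negative serving — not a feasible corner.
peanut butter + banana: the both-tight solution has a negative serving — not a feasible corner.
edamame + hummus with both tight: 0.7953 servings and 6.797 servings → $4.91.
edamame + banana with both tight: 1.758 servings and 1.759 servings → $2.55.
hummus + banana: intersection lies outside the first quadrant.
So the least-cost plan costs $2.55.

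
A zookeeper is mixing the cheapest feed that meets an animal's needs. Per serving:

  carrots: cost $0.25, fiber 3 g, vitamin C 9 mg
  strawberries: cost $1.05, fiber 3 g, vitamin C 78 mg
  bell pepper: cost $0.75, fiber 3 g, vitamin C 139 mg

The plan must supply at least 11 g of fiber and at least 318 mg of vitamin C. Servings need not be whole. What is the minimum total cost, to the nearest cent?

$2.01

Compare the cost at each extreme point of the feasible region.
carrots only: max(11/3, 318/9) = 35.33 servings → $8.83.
strawberries only: max(11/3, 318/78) = 4.077 servings → $4.28.
bell pepper only: max(11/3, 318/139) = 3.667 servings → $2.75.
carrots + strawberries: intersection lies outside the first quadrant.
carrots + bell pepper with both tight: 1.474 servings and 2.192 servings → $2.01.
strawberries + bell pepper with both tight: 3.142 servings and 0.5246 servings → $3.69.
Cheapest feasible corner: $2.01.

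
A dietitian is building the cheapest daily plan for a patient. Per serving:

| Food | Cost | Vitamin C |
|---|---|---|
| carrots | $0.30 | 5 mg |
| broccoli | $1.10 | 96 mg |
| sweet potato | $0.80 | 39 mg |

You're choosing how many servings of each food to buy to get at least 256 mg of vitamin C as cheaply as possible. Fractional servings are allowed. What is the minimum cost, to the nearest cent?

Cost per mg of vitamin C: broccoli $0.0115, sweet potato $0.0205, carrots $0.0600.
With no serving limits, use only broccoli: 256 mg / 96 mg = 2.667 servings × $1.10 = $2.93.

$2.93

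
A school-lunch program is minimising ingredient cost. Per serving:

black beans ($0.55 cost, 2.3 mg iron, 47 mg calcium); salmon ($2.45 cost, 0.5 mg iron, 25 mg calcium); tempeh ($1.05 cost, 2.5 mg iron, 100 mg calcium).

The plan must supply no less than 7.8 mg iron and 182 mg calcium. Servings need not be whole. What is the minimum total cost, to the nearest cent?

Compare the cost at each extreme point of the feasible region.
black beans only: max(7.8/2.3, 182/47) = 3.872 servings → $2.13.
salmon only: max(7.8/0.5, 182/25) = 15.6 servings → $38.22.
tempeh only: max(7.8/2.5, 182/100) = 3.12 servings → $3.28.
black beans + salmon with both tight: 3.059 servings and 1.529 servings → $5.43.
black beans + tempeh with both tight: 2.889 servings and 0.4622 servings → $2.07.
salmon + tempeh: the both-tight solution has a negative serving — not a feasible corner.
So the least-cost plan costs $2.07.

$2.07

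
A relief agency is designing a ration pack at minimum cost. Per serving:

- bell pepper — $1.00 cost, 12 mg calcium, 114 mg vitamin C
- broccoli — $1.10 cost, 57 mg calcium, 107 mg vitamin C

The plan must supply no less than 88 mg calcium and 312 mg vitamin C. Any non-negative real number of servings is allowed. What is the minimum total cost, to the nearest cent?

Minimising a linear cost over {calcium ≥ 88, vitamin C ≥ 312, servings ≥ 0} — the optimum is at a vertex, using one or two foods.
bell pepper only: max(88/12, 312/114) = 7.333 servings → $7.33.
broccoli only: max(88/57, 312/107) = 2.916 servings → $3.21.
bell pepper + broccoli with both tight: 1.605 servings and 1.206 servings → $2.93.
Cheapest feasible corner: $2.93.

$2.93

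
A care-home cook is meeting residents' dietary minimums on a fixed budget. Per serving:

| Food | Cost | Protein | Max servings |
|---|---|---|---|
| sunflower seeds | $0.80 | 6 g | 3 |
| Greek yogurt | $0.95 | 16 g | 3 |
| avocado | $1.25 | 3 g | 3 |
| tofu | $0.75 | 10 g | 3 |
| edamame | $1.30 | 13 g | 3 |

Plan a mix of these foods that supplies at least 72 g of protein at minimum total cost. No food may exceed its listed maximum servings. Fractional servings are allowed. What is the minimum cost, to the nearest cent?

$4.65

Cost per g of protein: Greek yogurt $0.0594, tofu $0.0750, edamame $0.1000, sunflower seeds $0.1333, avocado $0.4167.
Take 3 servings of Greek yogurt: +48.0 g protein for $2.85 (total $2.85, still need 24.0 g).
Take 2.4 servings of tofu: +24.0 g protein for $1.80 (total $4.65, still need 0.0 g).
Filling from the cheapest source first is optimal under one linear minimum: $4.65.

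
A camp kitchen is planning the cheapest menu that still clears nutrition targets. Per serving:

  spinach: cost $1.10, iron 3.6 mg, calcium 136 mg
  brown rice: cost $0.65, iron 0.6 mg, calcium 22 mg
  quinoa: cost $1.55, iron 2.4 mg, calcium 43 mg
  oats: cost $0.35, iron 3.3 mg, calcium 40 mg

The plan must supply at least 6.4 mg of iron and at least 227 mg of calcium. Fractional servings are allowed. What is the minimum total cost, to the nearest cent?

$1.84

spinach only: max(6.4/3.6, 227/136) = 1.778 servings → $1.96.
brown rice only: max(6.4/0.6, 227/22) = 10.67 servings → $6.93.
quinoa only: max(6.4/2.4, 227/43) = 5.279 servings → $8.18.
oats only: max(6.4/3.3, 227/40) = 5.675 servings → $1.99.
spinach + brown rice: the both-tight solution has a negative serving — not a feasible corner.
spinach + quinoa with both tight: 1.571 servings and 0.31 servings → $2.21.
spinach + oats with both tight: 1.618 servings and 0.1745 servings → $1.84.
brown rice + quinoa with both tight: 9.985 servings and 0.1704 servings → $6.75.
brown rice + oats with both tight: 10.15 servings and 0.09465 servings → $6.63.
quinoa + oats with both targets exact would need a negative amount; discard.
So the least-cost plan costs $1.84.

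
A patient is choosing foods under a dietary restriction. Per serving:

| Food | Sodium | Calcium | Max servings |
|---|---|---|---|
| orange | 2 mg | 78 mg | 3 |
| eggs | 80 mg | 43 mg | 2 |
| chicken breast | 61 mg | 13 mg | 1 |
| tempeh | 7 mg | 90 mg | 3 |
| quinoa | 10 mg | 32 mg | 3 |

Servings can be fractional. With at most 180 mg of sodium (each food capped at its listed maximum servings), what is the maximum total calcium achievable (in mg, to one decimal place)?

Calcium per mg sodium: orange 39, tempeh 12.86, quinoa 3.2, eggs 0.5375, chicken breast 0.2131.
Take 3 servings of orange: uses 6 mg sodium, +234.0 mg calcium (running total 234.0 mg).
Take 3 servings of tempeh: uses 21 mg sodium, +270.0 mg calcium (running total 504.0 mg).
Take 3 servings of quinoa: uses 30 mg sodium, +96.0 mg calcium (running total 600.0 mg).
Take 1.538 servings of eggs: uses 123 mg sodium, +66.1 mg calcium (running total 666.1 mg).
Greedy by best ratio exhausts the sodium allowance optimally: 666.1 mg.

666.1 mg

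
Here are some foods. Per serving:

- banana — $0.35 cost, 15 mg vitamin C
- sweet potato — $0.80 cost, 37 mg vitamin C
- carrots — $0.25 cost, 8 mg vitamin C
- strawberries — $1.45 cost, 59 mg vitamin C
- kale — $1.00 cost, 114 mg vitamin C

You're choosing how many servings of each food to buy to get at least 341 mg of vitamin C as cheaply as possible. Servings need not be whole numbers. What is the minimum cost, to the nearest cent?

$2.99

Cost per mg of vitamin C: kale $0.0088, sweet potato $0.0216, banana $0.0233, strawberries $0.0246, carrots $0.0312.
With no serving limits, use only kale: 341 mg / 114 mg = 2.991 servings × $1.00 = $2.99.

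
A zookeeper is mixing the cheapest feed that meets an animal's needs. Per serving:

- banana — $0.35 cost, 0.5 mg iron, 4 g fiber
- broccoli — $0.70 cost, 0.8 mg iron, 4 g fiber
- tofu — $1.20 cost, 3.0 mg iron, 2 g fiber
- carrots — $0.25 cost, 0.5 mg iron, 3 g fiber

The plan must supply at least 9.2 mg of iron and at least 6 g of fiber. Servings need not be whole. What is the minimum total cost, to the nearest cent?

Two binding constraints pin down two serving amounts, so the optimal mix uses at most two foods. The candidates are each food alone (scaled to the tighter of iron/fiber) and each pair with both constraints tight.
banana only: max(9.2/0.5, 6/4) = 18.4 servings → $6.44.
broccoli only: max(9.2/0.8, 6/4) = 11.5 servings → $8.05.
tofu only: max(9.2/3.0, 6/2) = 3.067 servings → $3.68.
carrots only: max(9.2/0.5, 6/3) = 18.4 servings → $4.60.
banana + broccoli with both targets exact would need a negative amount; discard.
banana + tofu: the both-tight solution has a negative serving — not a feasible corner.
banana + carrots: the both-tight solution has a negative serving — not a feasible corner.
broccoli + tofu: the both-tight solution has a negative serving — not a feasible corner.
broccoli + carrots: the both-tight solution has a negative serving — not a feasible corner.
tofu + carrots: the both-tight solution has a negative serving — not a feasible corner.
The minimum over all feasible corners is $3.68.

$3.68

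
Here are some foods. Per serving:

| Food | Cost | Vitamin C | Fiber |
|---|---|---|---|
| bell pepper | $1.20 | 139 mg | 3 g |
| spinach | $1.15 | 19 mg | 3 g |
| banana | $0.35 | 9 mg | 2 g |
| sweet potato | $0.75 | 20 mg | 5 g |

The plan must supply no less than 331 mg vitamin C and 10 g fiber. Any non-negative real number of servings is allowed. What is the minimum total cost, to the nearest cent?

At the optimum either one food covers both requirements or two foods hit both targets exactly; no other combination can be cheaper.
bell pepper only: max(331/139, 10/3) = 3.333 servings → $4.00.
spinach only: max(331/19, 10/3) = 17.42 servings → $20.03.
banana only: max(331/9, 10/2) = 36.78 servings → $12.87.
sweet potato only: max(331/20, 10/5) = 16.55 servings → $12.41.
bell pepper + spinach with both tight: 2.231 servings and 1.103 servings → $3.94.
bell pepper + banana with both tight: 2.279 servings and 1.582 servings → $3.29.
bell pepper + sweet potato with both tight: 2.291 servings and 0.6252 servings → $3.22.
spinach + banana with both targets exact would need a negative amount; discard.
spinach + sweet potato with both targets exact would need a negative amount; discard.
banana + sweet potato with both targets exact would need a negative amount; discard.
So the least-cost plan costs $3.22.

$3.22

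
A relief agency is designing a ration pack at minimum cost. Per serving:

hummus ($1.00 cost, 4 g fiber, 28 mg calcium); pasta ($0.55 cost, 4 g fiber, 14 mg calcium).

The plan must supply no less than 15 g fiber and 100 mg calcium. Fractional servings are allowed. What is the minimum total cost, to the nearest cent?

hummus only: max(15/4, 100/28) = 3.75 servings → $3.75.
pasta only: max(15/4, 100/14) = 7.143 servings → $3.93.
hummus + pasta with both tight: 3.393 servings and 0.3571 servings → $3.59.
So the least-cost plan costs $3.59.

$3.59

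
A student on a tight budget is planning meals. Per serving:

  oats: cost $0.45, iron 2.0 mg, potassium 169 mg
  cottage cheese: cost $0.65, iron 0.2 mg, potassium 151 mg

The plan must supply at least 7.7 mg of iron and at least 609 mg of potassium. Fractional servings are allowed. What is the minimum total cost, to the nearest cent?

$1.73

An LP optimum is at a vertex; with two nutrient constraints at most two foods are used. Check each candidate.
oats only: max(7.7/2.0, 609/169) = 3.85 servings → $1.73.
cottage cheese only: max(7.7/0.2, 609/151) = 38.5 servings → $25.02.
oats + cottage cheese: intersection lies outside the first quadrant.
Cheapest feasible corner: $1.73.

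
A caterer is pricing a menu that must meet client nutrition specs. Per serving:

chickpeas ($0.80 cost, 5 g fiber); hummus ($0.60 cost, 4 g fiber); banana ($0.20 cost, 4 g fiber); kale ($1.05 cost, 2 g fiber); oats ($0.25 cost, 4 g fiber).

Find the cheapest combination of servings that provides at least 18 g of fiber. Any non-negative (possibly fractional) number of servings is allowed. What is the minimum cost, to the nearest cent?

$0.90

Cost per g of fiber: banana $0.0500, oats $0.0625, hummus $0.1500, chickpeas $0.1600, kale $0.5250.
With no serving limits, use only banana: 18 g / 4 g = 4.5 servings × $0.20 = $0.90.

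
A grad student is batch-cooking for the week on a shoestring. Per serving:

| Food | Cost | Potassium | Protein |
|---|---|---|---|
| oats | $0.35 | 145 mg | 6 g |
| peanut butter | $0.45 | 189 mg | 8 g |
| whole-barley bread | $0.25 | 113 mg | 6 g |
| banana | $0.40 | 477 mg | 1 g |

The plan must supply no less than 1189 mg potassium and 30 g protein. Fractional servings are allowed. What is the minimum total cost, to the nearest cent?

This is a tiny linear program; its minimum lies at a vertex of the feasible set. List the vertices and price them.
oats only: max(1189/145, 30/6) = 8.2 servings → $2.87.
peanut butter only: max(1189/189, 30/8) = 6.291 servings → $2.83.
whole-barley bread only: max(1189/113, 30/6) = 10.52 servings → $2.63.
banana only: max(1189/477, 30/1) = 30 servings → $12.00.
oats + peanut butter with both targets exact would need a negative amount; discard.
oats + whole-barley bread with both targets exact would need a negative amount; discard.
oats + banana with both tight: 4.829 servings and 1.025 servings → $2.10.
peanut butter + whole-barley bread with both targets exact would need a negative amount; discard.
peanut butter + banana with both tight: 3.618 servings and 1.059 servings → $2.05.
whole-barley bread + banana with both tight: 4.773 servings and 1.362 servings → $1.74.
Cheapest feasible corner: $1.74.

$1.74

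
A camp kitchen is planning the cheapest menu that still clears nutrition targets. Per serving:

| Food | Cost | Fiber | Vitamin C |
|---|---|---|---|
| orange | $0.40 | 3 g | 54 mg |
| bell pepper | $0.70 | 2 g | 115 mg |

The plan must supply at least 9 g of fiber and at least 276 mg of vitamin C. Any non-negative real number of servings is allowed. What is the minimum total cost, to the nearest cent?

Minimising a linear cost over {fiber ≥ 9, vitamin C ≥ 276, servings ≥ 0} — the optimum is at a vertex, using one or two foods.
orange only: max(9/3, 276/54) = 5.111 servings → $2.04.
bell pepper only: max(9/2, 276/115) = 4.5 servings → $3.15.
orange + bell pepper with both tight: 2.038 servings and 1.443 servings → $1.83.
The minimum over all feasible corners is $1.83.

$1.83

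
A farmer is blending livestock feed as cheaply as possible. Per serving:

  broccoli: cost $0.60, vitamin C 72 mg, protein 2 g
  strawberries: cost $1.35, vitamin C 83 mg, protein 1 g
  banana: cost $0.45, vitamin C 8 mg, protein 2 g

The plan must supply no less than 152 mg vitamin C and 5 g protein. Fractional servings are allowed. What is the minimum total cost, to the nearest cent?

This is a tiny linear program; its minimum lies at a vertex of the feasible set. List the vertices and price them.
broccoli only: max(152/72, 5/2) = 2.5 servings → $1.50.
strawberries only: max(152/83, 5/1) = 5 servings → $6.75.
banana only: max(152/8, 5/2) = 19 servings → $8.55.
broccoli + strawberries with both targets exact would need a negative amount; discard.
broccoli + banana with both tight: 2.062 servings and 0.4375 servings → $1.43.
strawberries + banana with both tight: 1.671 servings and 1.665 servings → $3.00.
So the least-cost plan costs $1.43.

$1.43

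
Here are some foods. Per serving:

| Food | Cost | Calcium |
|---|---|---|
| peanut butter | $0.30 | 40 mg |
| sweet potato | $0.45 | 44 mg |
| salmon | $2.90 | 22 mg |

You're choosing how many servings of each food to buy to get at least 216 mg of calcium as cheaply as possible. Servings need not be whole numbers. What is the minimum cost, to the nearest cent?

$1.62

Cost per mg of calcium: peanut butter $0.0075, sweet potato $0.0102, salmon $0.1318.
With no serving limits, use only peanut butter: 216 mg / 40 mg = 5.4 servings × $0.30 = $1.62.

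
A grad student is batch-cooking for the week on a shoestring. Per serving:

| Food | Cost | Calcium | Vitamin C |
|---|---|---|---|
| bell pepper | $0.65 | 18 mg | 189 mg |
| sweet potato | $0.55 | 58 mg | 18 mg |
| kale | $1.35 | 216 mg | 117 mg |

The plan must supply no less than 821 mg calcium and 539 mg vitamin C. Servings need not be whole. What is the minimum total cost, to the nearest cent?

Check every corner: each single food scaled to meet both minima, and each pair solved so both constraints bind.
bell pepper only: max(821/18, 539/189) = 45.61 servings → $29.65.
sweet potato only: max(821/58, 539/18) = 29.94 servings → $16.47.
kale only: max(821/216, 539/117) = 4.607 servings → $6.22.
bell pepper + sweet potato with both tight: 1.55 servings and 13.67 servings → $8.53.
bell pepper + kale with both tight: 0.526 servings and 3.757 servings → $5.41.
sweet potato + kale with both targets exact would need a negative amount; discard.
The minimum over all feasible corners is $5.41.

$5.41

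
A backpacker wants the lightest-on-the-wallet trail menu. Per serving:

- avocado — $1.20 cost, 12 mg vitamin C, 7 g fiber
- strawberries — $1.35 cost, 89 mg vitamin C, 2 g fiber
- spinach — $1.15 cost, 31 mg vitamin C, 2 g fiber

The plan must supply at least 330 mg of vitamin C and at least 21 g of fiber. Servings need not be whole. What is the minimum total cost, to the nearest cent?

avocado only: max(330/12, 21/7) = 27.5 servings → $33.00.
strawberries only: max(330/89, 21/2) = 10.5 servings → $14.18.
spinach only: max(330/31, 21/2) = 10.65 servings → $12.24.
avocado + strawberries with both tight: 2.018 servings and 3.436 servings → $7.06.
avocado + spinach: the both-tight solution has a negative serving — not a feasible corner.
strawberries + spinach with both tight: 0.07759 servings and 10.42 servings → $12.09.
The minimum over all feasible corners is $7.06.

$7.06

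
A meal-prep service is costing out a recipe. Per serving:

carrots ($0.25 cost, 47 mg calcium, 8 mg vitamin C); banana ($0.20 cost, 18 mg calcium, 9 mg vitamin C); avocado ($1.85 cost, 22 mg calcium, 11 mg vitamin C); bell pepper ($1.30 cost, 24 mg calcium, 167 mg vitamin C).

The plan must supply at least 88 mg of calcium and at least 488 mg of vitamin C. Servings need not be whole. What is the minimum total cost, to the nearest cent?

With two linear requirements the optimum uses one or two foods; enumerate the corners.
carrots only: max(88/47, 488/8) = 61 servings → $15.25.
banana only: max(88/18, 488/9) = 54.22 servings → $10.84.
avocado only: max(88/22, 488/11) = 44.36 servings → $82.07.
bell pepper only: max(88/24, 488/167) = 3.667 servings → $4.77.
carrots + banana: intersection lies outside the first quadrant.
carrots + avocado with both targets exact would need a negative amount; discard.
carrots + bell pepper with both tight: 0.3897 servings and 2.903 servings → $3.87.
banana + avocado (both tight): parallel constraints — no distinct corner.
banana + bell pepper with both tight: 1.07 servings and 2.865 servings → $3.94.
avocado + bell pepper with both tight: 0.8751 servings and 2.865 servings → $5.34.
So the least-cost plan costs $3.87.

$3.87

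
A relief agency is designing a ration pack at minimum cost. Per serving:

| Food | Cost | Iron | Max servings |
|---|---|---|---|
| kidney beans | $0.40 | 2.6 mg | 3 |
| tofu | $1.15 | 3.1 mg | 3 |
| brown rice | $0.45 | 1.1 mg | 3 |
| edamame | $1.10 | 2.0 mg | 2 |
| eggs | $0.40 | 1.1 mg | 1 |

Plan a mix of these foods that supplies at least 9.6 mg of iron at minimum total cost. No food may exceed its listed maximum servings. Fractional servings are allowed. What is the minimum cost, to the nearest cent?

Cost per mg of iron: kidney beans $0.1538, eggs $0.3636, tofu $0.3710, brown rice $0.4091, edamame $0.5500.
Take 3 servings of kidney beans: +7.8 mg iron for $1.20 (total $1.20, still need 1.8 mg).
Take 1 serving of eggs: +1.1 mg iron for $0.40 (total $1.60, still need 0.7 mg).
Take 0.2258 servings of tofu: +0.7 mg iron for $0.26 (total $1.86, still need 0.0 mg).
Greedy by cheapest-per-mg is optimal for a single linear constraint, so the minimum cost is $1.86.

$1.86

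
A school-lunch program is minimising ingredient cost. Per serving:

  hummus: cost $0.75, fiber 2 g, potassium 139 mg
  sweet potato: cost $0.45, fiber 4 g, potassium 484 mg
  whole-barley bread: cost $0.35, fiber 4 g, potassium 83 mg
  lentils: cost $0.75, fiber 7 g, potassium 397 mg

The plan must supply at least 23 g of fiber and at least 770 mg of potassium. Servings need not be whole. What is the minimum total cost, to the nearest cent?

$2.09

An LP optimum is at a vertex; with two nutrient constraints at most two foods are used. Check each candidate.
hummus only: max(23/2, 770/139) = 11.5 servings → $8.62.
sweet potato only: max(23/4, 770/484) = 5.75 servings → $2.59.
whole-barley bread only: max(23/4, 770/83) = 9.277 servings → $3.25.
lentils only: max(23/7, 770/397) = 3.286 servings → $2.46.
hummus + sweet potato: intersection lies outside the first quadrant.
hummus + whole-barley bread with both tight: 3.003 servings and 4.249 servings → $3.74.
hummus + lentils: the both-tight solution has a negative serving — not a feasible corner.
sweet potato + whole-barley bread with both tight: 0.73 servings and 5.02 servings → $2.09.
sweet potato + lentils: the both-tight solution has a negative serving — not a feasible corner.
whole-barley bread + lentils with both tight: 3.715 servings and 1.163 servings → $2.17.
Cheapest feasible corner: $2.09.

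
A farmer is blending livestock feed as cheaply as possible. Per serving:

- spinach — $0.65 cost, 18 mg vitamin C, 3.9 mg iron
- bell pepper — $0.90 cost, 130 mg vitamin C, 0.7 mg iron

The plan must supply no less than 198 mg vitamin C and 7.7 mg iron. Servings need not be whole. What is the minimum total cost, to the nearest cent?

$2.29

With two linear requirements the optimum uses one or two foods; enumerate the corners.
spinach only: max(198/18, 7.7/3.9) = 11 servings → $7.15.
bell pepper only: max(198/130, 7.7/0.7) = 11 servings → $9.90.
spinach + bell pepper with both tight: 1.744 servings and 1.282 servings → $2.29.
So the least-cost plan costs $2.29.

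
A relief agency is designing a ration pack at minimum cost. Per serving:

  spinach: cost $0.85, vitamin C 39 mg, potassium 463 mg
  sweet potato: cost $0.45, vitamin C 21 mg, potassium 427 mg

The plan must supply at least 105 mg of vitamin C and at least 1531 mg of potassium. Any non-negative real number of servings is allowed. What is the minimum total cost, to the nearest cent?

$2.25

Check every corner: each single food scaled to meet both minima, and each pair solved so both constraints bind.
spinach only: max(105/39, 1531/463) = 3.307 servings → $2.81.
sweet potato only: max(105/21, 1531/427) = 5 servings → $2.25.
spinach + sweet potato with both tight: 1.83 servings and 1.601 servings → $2.28.
The minimum over all feasible corners is $2.25.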